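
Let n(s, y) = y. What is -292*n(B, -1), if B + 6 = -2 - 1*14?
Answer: 292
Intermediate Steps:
B = -22 (B = -6 + (-2 - 1*14) = -6 + (-2 - 14) = -6 - 16 = -22)
-292*n(B, -1) = -292*(-1) = 292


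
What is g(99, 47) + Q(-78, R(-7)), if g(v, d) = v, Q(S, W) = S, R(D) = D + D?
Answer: 21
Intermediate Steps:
R(D) = 2*D
g(99, 47) + Q(-78, R(-7)) = 99 - 78 = 21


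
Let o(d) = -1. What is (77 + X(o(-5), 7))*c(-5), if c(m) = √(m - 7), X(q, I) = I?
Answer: 168*I*√3 ≈ 290.98*I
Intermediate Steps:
c(m) = √(-7 + m)
(77 + X(o(-5), 7))*c(-5) = (77 + 7)*√(-7 - 5) = 84*√(-12) = 84*(2*I*√3) = 168*I*√3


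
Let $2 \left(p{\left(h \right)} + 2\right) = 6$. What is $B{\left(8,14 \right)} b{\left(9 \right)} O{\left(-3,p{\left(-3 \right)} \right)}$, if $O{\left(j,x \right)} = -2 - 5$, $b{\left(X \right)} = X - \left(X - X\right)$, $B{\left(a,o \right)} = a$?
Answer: $-504$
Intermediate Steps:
$p{\left(h \right)} = 1$ ($p{\left(h \right)} = -2 + \frac{1}{2} \cdot 6 = -2 + 3 = 1$)
$b{\left(X \right)} = X$ ($b{\left(X \right)} = X - 0 = X + 0 = X$)
$O{\left(j,x \right)} = -7$ ($O{\left(j,x \right)} = -2 - 5 = -7$)
$B{\left(8,14 \right)} b{\left(9 \right)} O{\left(-3,p{\left(-3 \right)} \right)} = 8 \cdot 9 \left(-7\right) = 72 \left(-7\right) = -504$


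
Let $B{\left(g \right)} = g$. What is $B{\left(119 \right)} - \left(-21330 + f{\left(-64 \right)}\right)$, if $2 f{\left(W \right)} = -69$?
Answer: $\frac{42967}{2} \approx 21484.0$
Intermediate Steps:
$f{\left(W \right)} = - \frac{69}{2}$ ($f{\left(W \right)} = \frac{1}{2} \left(-69\right) = - \frac{69}{2}$)
$B{\left(119 \right)} - \left(-21330 + f{\left(-64 \right)}\right) = 119 + \left(21330 - - \frac{69}{2}\right) = 119 + \left(21330 + \frac{69}{2}\right) = 119 + \frac{42729}{2} = \frac{42967}{2}$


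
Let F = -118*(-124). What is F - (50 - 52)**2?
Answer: 14628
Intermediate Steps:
F = 14632
F - (50 - 52)**2 = 14632 - (50 - 52)**2 = 14632 - 1*(-2)**2 = 14632 - 1*4 = 14632 - 4 = 14628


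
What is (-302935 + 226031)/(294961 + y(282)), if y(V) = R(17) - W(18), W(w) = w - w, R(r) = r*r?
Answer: -38452/147625 ≈ -0.26047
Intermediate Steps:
R(r) = r²
W(w) = 0
y(V) = 289 (y(V) = 17² - 1*0 = 289 + 0 = 289)
(-302935 + 226031)/(294961 + y(282)) = (-302935 + 226031)/(294961 + 289) = -76904/295250 = -76904*1/295250 = -38452/147625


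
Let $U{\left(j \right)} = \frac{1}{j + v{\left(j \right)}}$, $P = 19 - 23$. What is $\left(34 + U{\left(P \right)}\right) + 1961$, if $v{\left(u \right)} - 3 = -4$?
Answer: $\frac{9974}{5} \approx 1994.8$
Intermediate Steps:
$v{\left(u \right)} = -1$ ($v{\left(u \right)} = 3 - 4 = -1$)
$P = -4$ ($P = 19 - 23 = -4$)
$U{\left(j \right)} = \frac{1}{-1 + j}$ ($U{\left(j \right)} = \frac{1}{j - 1} = \frac{1}{-1 + j}$)
$\left(34 + U{\left(P \right)}\right) + 1961 = \left(34 + \frac{1}{-1 - 4}\right) + 1961 = \left(34 + \frac{1}{-5}\right) + 1961 = \left(34 - \frac{1}{5}\right) + 1961 = \frac{169}{5} + 1961 = \frac{9974}{5}$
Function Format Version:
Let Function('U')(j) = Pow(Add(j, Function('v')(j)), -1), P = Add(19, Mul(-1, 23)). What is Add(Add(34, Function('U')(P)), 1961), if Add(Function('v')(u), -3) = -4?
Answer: Rational(9974, 5) ≈ 1994.8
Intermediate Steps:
Function('v')(u) = -1 (Function('v')(u) = Add(3, -4) = -1)
P = -4 (P = Add(19, -23) = -4)
Function('U')(j) = Pow(Add(-1, j), -1) (Function('U')(j) = Pow(Add(j, -1), -1) = Pow(Add(-1, j), -1))
Add(Add(34, Function('U')(P)), 1961) = Add(Add(34, Pow(Add(-1, -4), -1)), 1961) = Add(Add(34, Pow(-5, -1)), 1961) = Add(Add(34, Rational(-1, 5)), 1961) = Add(Rational(169, 5), 1961) = Rational(9974, 5)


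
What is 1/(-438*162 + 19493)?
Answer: -1/51463 ≈ -1.9431e-5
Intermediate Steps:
1/(-438*162 + 19493) = 1/(-70956 + 19493) = 1/(-51463) = -1/51463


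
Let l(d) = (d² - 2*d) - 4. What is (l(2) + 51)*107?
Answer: 5029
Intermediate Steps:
l(d) = -4 + d² - 2*d
(l(2) + 51)*107 = ((-4 + 2² - 2*2) + 51)*107 = ((-4 + 4 - 4) + 51)*107 = (-4 + 51)*107 = 47*107 = 5029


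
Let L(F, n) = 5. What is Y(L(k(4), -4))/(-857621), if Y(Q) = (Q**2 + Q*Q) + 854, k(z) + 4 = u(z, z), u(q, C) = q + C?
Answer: -904/857621 ≈ -0.0010541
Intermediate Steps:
u(q, C) = C + q
k(z) = -4 + 2*z (k(z) = -4 + (z + z) = -4 + 2*z)
Y(Q) = 854 + 2*Q**2 (Y(Q) = (Q**2 + Q**2) + 854 = 2*Q**2 + 854 = 854 + 2*Q**2)
Y(L(k(4), -4))/(-857621) = (854 + 2*5**2)/(-857621) = (854 + 2*25)*(-1/857621) = (854 + 50)*(-1/857621) = 904*(-1/857621) = -904/857621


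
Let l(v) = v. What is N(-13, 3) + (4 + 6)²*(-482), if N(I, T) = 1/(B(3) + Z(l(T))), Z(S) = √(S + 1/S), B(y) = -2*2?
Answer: -915806/19 - √30/38 ≈ -48200.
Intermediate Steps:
B(y) = -4
N(I, T) = 1/(-4 + √(T + 1/T))
N(-13, 3) + (4 + 6)²*(-482) = 1/(-4 + √(3 + 1/3)) + (4 + 6)²*(-482) = 1/(-4 + √(3 + ⅓)) + 10²*(-482) = 1/(-4 + √(10/3)) + 100*(-482) = 1/(-4 + √30/3) - 48200 = -48200 + 1/(-4 + √30/3)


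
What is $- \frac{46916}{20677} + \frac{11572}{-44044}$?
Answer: $- \frac{52400967}{20697677} \approx -2.5317$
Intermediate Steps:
$- \frac{46916}{20677} + \frac{11572}{-44044} = \left(-46916\right) \frac{1}{20677} + 11572 \left(- \frac{1}{44044}\right) = - \frac{46916}{20677} - \frac{263}{1001} = - \frac{52400967}{20697677}$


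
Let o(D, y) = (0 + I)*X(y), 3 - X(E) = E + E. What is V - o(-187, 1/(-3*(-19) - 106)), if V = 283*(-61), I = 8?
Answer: -847079/49 ≈ -17287.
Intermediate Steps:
V = -17263
X(E) = 3 - 2*E (X(E) = 3 - (E + E) = 3 - 2*E)
o(D, y) = 24 - 16*y (o(D, y) = (0 + 8)*(3 - 2*y) = 8*(3 - 2*y) = 24 - 16*y)
V - o(-187, 1/(-3*(-19) - 106)) = -17263 - (24 - 16/(-3*(-19) - 106)) = -17263 - (24 - 16/(57 - 106)) = -17263 - (24 - 16/(-49)) = -17263 - (24 - 16*(-1/49)) = -17263 - (24 + 16/49) = -17263 - 1*1192/49 = -17263 - 1192/49 = -847079/49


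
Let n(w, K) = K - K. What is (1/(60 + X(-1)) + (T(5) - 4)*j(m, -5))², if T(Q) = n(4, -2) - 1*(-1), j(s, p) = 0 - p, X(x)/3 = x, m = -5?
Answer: 729316/3249 ≈ 224.47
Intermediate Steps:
X(x) = 3*x
j(s, p) = -p
n(w, K) = 0
T(Q) = 1 (T(Q) = 0 - 1*(-1) = 0 + 1 = 1)
(1/(60 + X(-1)) + (T(5) - 4)*j(m, -5))² = (1/(60 + 3*(-1)) + (1 - 4)*(-1*(-5)))² = (1/(60 - 3) - 3*5)² = (1/57 - 15)² = (-854/57)² = 729316/3249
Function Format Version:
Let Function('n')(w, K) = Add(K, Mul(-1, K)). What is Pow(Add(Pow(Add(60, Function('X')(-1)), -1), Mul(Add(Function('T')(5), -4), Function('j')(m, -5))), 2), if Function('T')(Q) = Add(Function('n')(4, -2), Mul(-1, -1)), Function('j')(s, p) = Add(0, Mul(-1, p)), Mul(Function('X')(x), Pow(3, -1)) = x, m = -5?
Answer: Rational(729316, 3249) ≈ 224.47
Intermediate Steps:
Function('X')(x) = Mul(3, x)
Function('j')(s, p) = Mul(-1, p)
Function('n')(w, K) = 0
Function('T')(Q) = 1 (Function('T')(Q) = Add(0, Mul(-1, -1)) = Add(0, 1) = 1)
Pow(Add(Pow(Add(60, Function('X')(-1)), -1), Mul(Add(Function('T')(5), -4), Function('j')(m, -5))), 2) = Pow(Add(Pow(Add(60, Mul(3, -1)), -1), Mul(Add(1, -4), Mul(-1, -5))), 2) = Pow(Add(Pow(Add(60, -3), -1), Mul(-3, 5)), 2) = Pow(Add(Pow(57, -1), -15), 2) = Pow(Add(Rational(1, 57), -15), 2) = Pow(Rational(-854, 57), 2) = Rational(729316, 3249)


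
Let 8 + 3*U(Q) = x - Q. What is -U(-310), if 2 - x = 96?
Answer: -208/3 ≈ -69.333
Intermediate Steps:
x = -94 (x = 2 - 1*96 = 2 - 96 = -94)
U(Q) = -34 - Q/3 (U(Q) = -8/3 + (-94 - Q)/3 = -8/3 + (-94/3 - Q/3) = -34 - Q/3)
-U(-310) = -(-34 - 1/3*(-310)) = -(-34 + 310/3) = -1*208/3 = -208/3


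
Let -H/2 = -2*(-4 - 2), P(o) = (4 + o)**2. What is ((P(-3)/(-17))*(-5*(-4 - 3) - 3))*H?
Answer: 768/17 ≈ 45.176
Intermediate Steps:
H = -24 (H = -(-4)*(-4 - 2) = -(-4)*(-6) = -2*12 = -24)
((P(-3)/(-17))*(-5*(-4 - 3) - 3))*H = (((4 - 3)**2/(-17))*(-5*(-4 - 3) - 3))*(-24) = ((1**2*(-1/17))*(-5*(-7) - 3))*(-24) = ((1*(-1/17))*(35 - 3))*(-24) = -1/17*32*(-24) = -32/17*(-24) = 768/17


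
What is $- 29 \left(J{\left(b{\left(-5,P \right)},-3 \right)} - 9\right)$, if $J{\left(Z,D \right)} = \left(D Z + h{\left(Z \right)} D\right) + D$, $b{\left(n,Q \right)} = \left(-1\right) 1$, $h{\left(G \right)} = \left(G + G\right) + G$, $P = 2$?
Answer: $0$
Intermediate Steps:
$h{\left(G \right)} = 3 G$ ($h{\left(G \right)} = 2 G + G = 3 G$)
$b{\left(n,Q \right)} = -1$
$J{\left(Z,D \right)} = D + 4 D Z$ ($J{\left(Z,D \right)} = \left(D Z + 3 Z D\right) + D = \left(D Z + 3 D Z\right) + D = 4 D Z + D = D + 4 D Z$)
$- 29 \left(J{\left(b{\left(-5,P \right)},-3 \right)} - 9\right) = - 29 \left(- 3 \left(1 + 4 \left(-1\right)\right) - 9\right) = - 29 \left(- 3 \left(1 - 4\right) - 9\right) = - 29 \left(\left(-3\right) \left(-3\right) - 9\right) = - 29 \left(9 - 9\right) = \left(-29\right) 0 = 0$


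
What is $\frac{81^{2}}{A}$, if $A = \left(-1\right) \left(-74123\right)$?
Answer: $\frac{6561}{74123} \approx 0.088515$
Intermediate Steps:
$A = 74123$
$\frac{81^{2}}{A} = \frac{81^{2}}{74123} = 6561 \cdot \frac{1}{74123} = \frac{6561}{74123}$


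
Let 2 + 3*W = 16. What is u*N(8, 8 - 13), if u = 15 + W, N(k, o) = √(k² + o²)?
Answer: 59*√89/3 ≈ 185.53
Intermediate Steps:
W = 14/3 (W = -⅔ + (⅓)*16 = -⅔ + 16/3 = 14/3 ≈ 4.6667)
u = 59/3 (u = 15 + 14/3 = 59/3 ≈ 19.667)
u*N(8, 8 - 13) = 59*√(8² + (8 - 13)²)/3 = 59*√(64 + (-5)²)/3 = 59*√(64 + 25)/3 = 59*√89/3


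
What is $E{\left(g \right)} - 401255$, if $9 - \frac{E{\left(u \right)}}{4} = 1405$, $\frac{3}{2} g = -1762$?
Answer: $-406839$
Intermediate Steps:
$g = - \frac{3524}{3}$ ($g = \frac{2}{3} \left(-1762\right) = - \frac{3524}{3} \approx -1174.7$)
$E{\left(u \right)} = -5584$ ($E{\left(u \right)} = 36 - 5620 = -5584$)
$E{\left(g \right)} - 401255 = -5584 - 401255 = -406839$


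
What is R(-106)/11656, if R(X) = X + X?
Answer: -53/2914 ≈ -0.018188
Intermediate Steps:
R(X) = 2*X
R(-106)/11656 = (2*(-106))/11656 = -212*1/11656 = -53/2914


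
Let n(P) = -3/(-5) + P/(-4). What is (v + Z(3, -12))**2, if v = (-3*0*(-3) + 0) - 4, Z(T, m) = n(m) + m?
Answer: 3844/25 ≈ 153.76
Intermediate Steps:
n(P) = 3/5 - P/4 (n(P) = -3*(-1/5) + P*(-1/4) = 3/5 - P/4)
Z(T, m) = 3/5 + 3*m/4 (Z(T, m) = (3/5 - m/4) + m = 3/5 + 3*m/4)
v = -4 (v = (0*(-3) + 0) - 4 = (0 + 0) - 4 = 0 - 4 = -4)
(v + Z(3, -12))**2 = (-4 + (3/5 + (3/4)*(-12)))**2 = (-4 + (3/5 - 9))**2 = (-4 - 42/5)**2 = (-62/5)**2 = 3844/25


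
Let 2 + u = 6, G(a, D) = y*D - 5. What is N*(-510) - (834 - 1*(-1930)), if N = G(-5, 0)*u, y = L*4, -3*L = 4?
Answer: 7436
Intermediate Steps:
L = -4/3 (L = -⅓*4 = -4/3 ≈ -1.3333)
y = -16/3 (y = -4/3*4 = -16/3 ≈ -5.3333)
G(a, D) = -5 - 16*D/3 (G(a, D) = -16*D/3 - 5 = -5 - 16*D/3)
u = 4 (u = -2 + 6 = 4)
N = -20 (N = (-5 - 16/3*0)*4 = (-5 + 0)*4 = -5*4 = -20)
N*(-510) - (834 - 1*(-1930)) = -20*(-510) - (834 - 1*(-1930)) = 10200 - (834 + 1930) = 10200 - 1*2764 = 10200 - 2764 = 7436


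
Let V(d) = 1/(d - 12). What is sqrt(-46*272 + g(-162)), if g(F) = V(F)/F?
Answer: I*sqrt(30683878185)/1566 ≈ 111.86*I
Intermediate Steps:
V(d) = 1/(-12 + d)
g(F) = 1/(F*(-12 + F)) (g(F) = 1/((-12 + F)*F) = 1/(F*(-12 + F)))
sqrt(-46*272 + g(-162)) = sqrt(-46*272 + 1/((-162)*(-12 - 162))) = sqrt(-12512 - 1/162/(-174)) = sqrt(-12512 - 1/162*(-1/174)) = sqrt(-12512 + 1/28188) = sqrt(-352688255/28188) = I*sqrt(30683878185)/1566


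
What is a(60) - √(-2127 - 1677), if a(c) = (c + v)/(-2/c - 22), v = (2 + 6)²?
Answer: -3720/661 - 2*I*√951 ≈ -5.6278 - 61.677*I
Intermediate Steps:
v = 64 (v = 8² = 64)
a(c) = (64 + c)/(-22 - 2/c) (a(c) = (c + 64)/(-2/c - 22) = (64 + c)/(-22 - 2/c))
a(60) - √(-2127 - 1677) = -1*60*(64 + 60)/(2 + 22*60) - √(-2127 - 1677) = -1*60*124/(2 + 1320) - √(-3804) = -1*60*124/1322 - 2*I*√951 = -1*60*1/1322*124 - 2*I*√951 = -3720/661 - 2*I*√951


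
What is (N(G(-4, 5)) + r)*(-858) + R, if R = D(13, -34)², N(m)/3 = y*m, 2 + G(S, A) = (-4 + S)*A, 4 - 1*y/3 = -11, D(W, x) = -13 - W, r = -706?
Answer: 5471284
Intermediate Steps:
y = 45 (y = 12 - 3*(-11) = 12 + 33 = 45)
G(S, A) = -2 + A*(-4 + S) (G(S, A) = -2 + (-4 + S)*A = -2 + A*(-4 + S))
N(m) = 135*m (N(m) = 3*(45*m) = 135*m)
R = 676 (R = (-13 - 1*13)² = (-13 - 13)² = (-26)² = 676)
(N(G(-4, 5)) + r)*(-858) + R = (135*(-2 - 4*5 + 5*(-4)) - 706)*(-858) + 676 = (135*(-2 - 20 - 20) - 706)*(-858) + 676 = (135*(-42) - 706)*(-858) + 676 = (-5670 - 706)*(-858) + 676 = -6376*(-858) + 676 = 5470608 + 676 = 5471284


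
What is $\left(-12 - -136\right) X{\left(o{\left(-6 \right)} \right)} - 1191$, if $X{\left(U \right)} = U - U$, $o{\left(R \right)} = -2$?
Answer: $-1191$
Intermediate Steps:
$X{\left(U \right)} = 0$
$\left(-12 - -136\right) X{\left(o{\left(-6 \right)} \right)} - 1191 = \left(-12 - -136\right) 0 - 1191 = \left(-12 + 136\right) 0 - 1191 = 124 \cdot 0 - 1191 = 0 - 1191 = -1191$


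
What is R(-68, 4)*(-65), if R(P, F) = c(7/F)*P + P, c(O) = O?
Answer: 12155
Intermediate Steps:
R(P, F) = P + 7*P/F (R(P, F) = (7/F)*P + P = 7*P/F + P = P + 7*P/F)
R(-68, 4)*(-65) = -68*(7 + 4)/4*(-65) = -68*¼*11*(-65) = -187*(-65) = 12155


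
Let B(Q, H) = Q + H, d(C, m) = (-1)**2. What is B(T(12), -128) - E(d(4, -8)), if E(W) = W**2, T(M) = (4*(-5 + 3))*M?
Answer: -225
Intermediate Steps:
d(C, m) = 1
T(M) = -8*M (T(M) = (4*(-2))*M = -8*M)
B(Q, H) = H + Q
B(T(12), -128) - E(d(4, -8)) = (-128 - 8*12) - 1*1**2 = (-128 - 96) - 1*1 = -224 - 1 = -225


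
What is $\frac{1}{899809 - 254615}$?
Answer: $\frac{1}{645194} \approx 1.5499 \cdot 10^{-6}$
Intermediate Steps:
$\frac{1}{899809 - 254615} = \frac{1}{645194}$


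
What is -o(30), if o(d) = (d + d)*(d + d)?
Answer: -3600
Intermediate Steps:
o(d) = 4*d² (o(d) = (2*d)*(2*d) = 4*d²)
-o(30) = -4*30² = -4*900 = -1*3600 = -3600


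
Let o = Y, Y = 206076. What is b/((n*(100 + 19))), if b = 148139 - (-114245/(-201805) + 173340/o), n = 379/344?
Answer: 35320904253121080/31260380449753 ≈ 1129.9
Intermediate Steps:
n = 379/344 (n = 379*(1/344) = 379/344 ≈ 1.1017)
o = 206076
b = 102677047247445/693119453 (b = 148139 - (-114245/(-201805) + 173340/206076) = 148139 - (-114245*(-1/201805) + 173340*(1/206076)) = 148139 - (22849/40361 + 14445/17173) = 148139 - 1*975400522/693119453 = 148139 - 975400522/693119453 = 102677047247445/693119453 ≈ 1.4814e+5)
b/((n*(100 + 19))) = 102677047247445/(693119453*((379*(100 + 19)/344))) = 102677047247445/(693119453*(((379/344)*119))) = 102677047247445/(693119453*(45101/344)) = (102677047247445/693119453)*(344/45101) = 35320904253121080/31260380449753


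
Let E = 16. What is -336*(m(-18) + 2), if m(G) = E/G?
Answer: -1120/3 ≈ -373.33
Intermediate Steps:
m(G) = 16/G
-336*(m(-18) + 2) = -336*(16/(-18) + 2) = -336*(16*(-1/18) + 2) = -336*(-8/9 + 2) = -336*10/9 = -1120/3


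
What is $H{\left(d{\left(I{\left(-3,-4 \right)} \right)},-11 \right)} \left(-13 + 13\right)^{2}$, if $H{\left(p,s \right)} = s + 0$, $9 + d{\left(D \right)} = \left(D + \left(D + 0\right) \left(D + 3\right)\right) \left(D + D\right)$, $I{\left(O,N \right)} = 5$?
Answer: $0$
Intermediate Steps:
$d{\left(D \right)} = -9 + 2 D \left(D + D \left(3 + D\right)\right)$ ($d{\left(D \right)} = -9 + \left(D + \left(D + 0\right) \left(D + 3\right)\right) \left(D + D\right) = -9 + \left(D + D \left(3 + D\right)\right) 2 D = -9 + 2 D \left(D + D \left(3 + D\right)\right)$)
$H{\left(p,s \right)} = s$
$H{\left(d{\left(I{\left(-3,-4 \right)} \right)},-11 \right)} \left(-13 + 13\right)^{2} = - 11 \left(-13 + 13\right)^{2} = - 11 \cdot 0^{2} = \left(-11\right) 0 = 0$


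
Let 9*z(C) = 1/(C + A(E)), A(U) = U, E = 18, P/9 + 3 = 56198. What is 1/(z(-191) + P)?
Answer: 1557/787460534 ≈ 1.9772e-6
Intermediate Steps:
P = 505755 (P = -27 + 9*56198 = -27 + 505782 = 505755)
z(C) = 1/(9*(18 + C)) (z(C) = 1/(9*(C + 18)) = 1/(9*(18 + C)))
1/(z(-191) + P) = 1/(1/(9*(18 - 191)) + 505755) = 1/((⅑)/(-173) + 505755) = 1/((⅑)*(-1/173) + 505755) = 1/(-1/1557 + 505755) = 1/(787460534/1557) = 1557/787460534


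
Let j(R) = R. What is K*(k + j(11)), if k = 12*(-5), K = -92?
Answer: 4508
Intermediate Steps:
k = -60
K*(k + j(11)) = -92*(-60 + 11) = -92*(-49) = 4508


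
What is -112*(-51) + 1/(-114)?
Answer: 651167/114 ≈ 5712.0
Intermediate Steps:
-112*(-51) + 1/(-114) = 5712 - 1/114 = 651167/114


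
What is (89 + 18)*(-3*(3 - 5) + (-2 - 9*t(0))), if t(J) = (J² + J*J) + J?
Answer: 428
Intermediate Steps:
t(J) = J + 2*J² (t(J) = (J² + J²) + J = 2*J² + J = J + 2*J²)
(89 + 18)*(-3*(3 - 5) + (-2 - 9*t(0))) = (89 + 18)*(-3*(3 - 5) + (-2 - 0*(1 + 2*0))) = 107*(-3*(-2) + (-2 - 0*(1 + 0))) = 107*(6 + (-2 - 0)) = 107*(6 + (-2 - 9*0)) = 107*(6 + (-2 + 0)) = 107*(6 - 2) = 107*4 = 428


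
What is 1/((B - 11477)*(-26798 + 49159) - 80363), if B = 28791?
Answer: 1/387077991 ≈ 2.5835e-9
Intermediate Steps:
1/((B - 11477)*(-26798 + 49159) - 80363) = 1/((28791 - 11477)*(-26798 + 49159) - 80363) = 1/(17314*22361 - 80363) = 1/(387158354 - 80363) = 1/387077991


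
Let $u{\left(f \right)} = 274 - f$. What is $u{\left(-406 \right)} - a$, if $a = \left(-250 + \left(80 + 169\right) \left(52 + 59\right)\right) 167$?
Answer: $-4573283$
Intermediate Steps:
$a = 4573963$ ($a = \left(-250 + 249 \cdot 111\right) 167 = \left(-250 + 27639\right) 167 = 27389 \cdot 167 = 4573963$)
$u{\left(-406 \right)} - a = \left(274 - -406\right) - 4573963 = \left(274 + 406\right) - 4573963 = 680 - 4573963 = -4573283$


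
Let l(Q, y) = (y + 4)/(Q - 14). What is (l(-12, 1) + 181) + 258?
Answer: 11409/26 ≈ 438.81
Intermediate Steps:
l(Q, y) = (4 + y)/(-14 + Q)
(l(-12, 1) + 181) + 258 = ((4 + 1)/(-14 - 12) + 181) + 258 = (5/(-26) + 181) + 258 = (-1/26*5 + 181) + 258 = (-5/26 + 181) + 258 = 4701/26 + 258 = 11409/26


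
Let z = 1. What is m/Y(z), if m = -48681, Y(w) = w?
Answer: -48681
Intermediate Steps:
m/Y(z) = -48681/1 = -48681*1 = -48681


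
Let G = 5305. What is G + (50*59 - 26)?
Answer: 8229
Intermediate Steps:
G + (50*59 - 26) = 5305 + (50*59 - 26) = 5305 + (2950 - 26) = 5305 + 2924 = 8229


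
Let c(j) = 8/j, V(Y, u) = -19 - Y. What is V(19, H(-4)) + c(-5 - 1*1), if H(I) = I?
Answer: -118/3 ≈ -39.333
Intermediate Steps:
V(19, H(-4)) + c(-5 - 1*1) = (-19 - 1*19) + 8/(-5 - 1*1) = (-19 - 19) + 8/(-5 - 1) = -38 + 8/(-6) = -38 + 8*(-⅙) = -38 - 4/3 = -118/3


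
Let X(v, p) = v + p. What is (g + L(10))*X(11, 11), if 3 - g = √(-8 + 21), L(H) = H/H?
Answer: 88 - 22*√13 ≈ 8.6779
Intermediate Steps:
L(H) = 1
X(v, p) = p + v
g = 3 - √13 (g = 3 - √(-8 + 21) = 3 - √13 ≈ -0.60555)
(g + L(10))*X(11, 11) = ((3 - √13) + 1)*(11 + 11) = (4 - √13)*22 = 88 - 22*√13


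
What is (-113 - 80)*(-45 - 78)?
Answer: 23739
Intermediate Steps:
(-113 - 80)*(-45 - 78) = -193*(-123) = 23739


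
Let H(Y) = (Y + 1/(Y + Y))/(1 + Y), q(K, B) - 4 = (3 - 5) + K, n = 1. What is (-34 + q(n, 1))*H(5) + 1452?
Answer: 28513/20 ≈ 1425.7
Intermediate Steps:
q(K, B) = 2 + K (q(K, B) = 4 + ((3 - 5) + K) = 4 + (-2 + K) = 2 + K)
H(Y) = (Y + 1/(2*Y))/(1 + Y)
(-34 + q(n, 1))*H(5) + 1452 = (-34 + (2 + 1))*((1/2 + 5**2)/(5*(1 + 5))) + 1452 = (-34 + 3)*((1/5)*(1/2 + 25)/6) + 1452 = -31*51/(5*6*2) + 1452 = -31*17/20 + 1452 = -527/20 + 1452 = 28513/20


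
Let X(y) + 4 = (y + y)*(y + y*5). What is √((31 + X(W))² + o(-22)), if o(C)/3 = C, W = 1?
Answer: √1455 ≈ 38.144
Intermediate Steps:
o(C) = 3*C
X(y) = -4 + 12*y² (X(y) = -4 + (y + y)*(y + y*5) = -4 + (2*y)*(y + 5*y) = -4 + (2*y)*(6*y) = -4 + 12*y²)
√((31 + X(W))² + o(-22)) = √((31 + (-4 + 12*1²))² + 3*(-22)) = √((31 + (-4 + 12*1))² - 66) = √((31 + (-4 + 12))² - 66) = √((31 + 8)² - 66) = √(39² - 66) = √(1521 - 66) = √1455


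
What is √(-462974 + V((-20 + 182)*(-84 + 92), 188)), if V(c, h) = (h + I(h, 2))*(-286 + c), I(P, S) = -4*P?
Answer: 11*I*√8534 ≈ 1016.2*I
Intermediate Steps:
V(c, h) = -3*h*(-286 + c) (V(c, h) = (h - 4*h)*(-286 + c) = (-3*h)*(-286 + c) = -3*h*(-286 + c))
√(-462974 + V((-20 + 182)*(-84 + 92), 188)) = √(-462974 + 3*188*(286 - (-20 + 182)*(-84 + 92))) = √(-462974 + 3*188*(286 - 162*8)) = √(-462974 + 3*188*(286 - 1*1296)) = √(-462974 + 3*188*(286 - 1296)) = √(-462974 + 3*188*(-1010)) = √(-462974 - 569640) = √(-1032614) = 11*I*√8534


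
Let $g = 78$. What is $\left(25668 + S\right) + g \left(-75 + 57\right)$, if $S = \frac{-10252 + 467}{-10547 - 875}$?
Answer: $\frac{277153193}{11422} \approx 24265.0$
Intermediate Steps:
$S = \frac{9785}{11422}$ ($S = - \frac{9785}{-11422} = \left(-9785\right) \left(- \frac{1}{11422}\right) = \frac{9785}{11422} \approx 0.85668$)
$\left(25668 + S\right) + g \left(-75 + 57\right) = \left(25668 + \frac{9785}{11422}\right) + 78 \left(-75 + 57\right) = \frac{293189681}{11422} + 78 \left(-18\right) = \frac{293189681}{11422} - 1404 = \frac{277153193}{11422}$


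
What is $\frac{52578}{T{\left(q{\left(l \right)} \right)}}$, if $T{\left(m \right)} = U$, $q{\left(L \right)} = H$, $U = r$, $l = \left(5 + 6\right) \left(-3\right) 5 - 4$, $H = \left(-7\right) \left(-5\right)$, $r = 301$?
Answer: $\frac{52578}{301} \approx 174.68$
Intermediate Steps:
$H = 35$
$l = -169$ ($l = 11 \left(-3\right) 5 - 4 = \left(-33\right) 5 - 4 = -165 - 4 = -169$)
$U = 301$
$q{\left(L \right)} = 35$
$T{\left(m \right)} = 301$
$\frac{52578}{T{\left(q{\left(l \right)} \right)}} = \frac{52578}{301}$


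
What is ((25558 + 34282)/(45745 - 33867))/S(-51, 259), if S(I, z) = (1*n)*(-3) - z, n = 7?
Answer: -748/41573 ≈ -0.017992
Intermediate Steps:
S(I, z) = -21 - z (S(I, z) = (1*7)*(-3) - z = 7*(-3) - z = -21 - z)
((25558 + 34282)/(45745 - 33867))/S(-51, 259) = ((25558 + 34282)/(45745 - 33867))/(-21 - 1*259) = (59840/11878)/(-21 - 259) = (59840*(1/11878))/(-280) = (29920/5939)*(-1/280) = -748/41573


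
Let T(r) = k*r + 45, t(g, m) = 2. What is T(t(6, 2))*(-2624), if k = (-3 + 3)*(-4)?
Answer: -118080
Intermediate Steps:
k = 0 (k = 0*(-4) = 0)
T(r) = 45 (T(r) = 0*r + 45 = 0 + 45 = 45)
T(t(6, 2))*(-2624) = 45*(-2624) = -118080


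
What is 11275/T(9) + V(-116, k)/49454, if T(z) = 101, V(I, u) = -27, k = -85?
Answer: 557591123/4994854 ≈ 111.63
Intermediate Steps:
11275/T(9) + V(-116, k)/49454 = 11275/101 - 27/49454 = 557591123/4994854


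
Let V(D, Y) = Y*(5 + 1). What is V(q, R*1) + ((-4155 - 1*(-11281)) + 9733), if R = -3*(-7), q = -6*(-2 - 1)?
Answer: 16985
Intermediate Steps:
q = 18 (q = -6*(-3) = 18)
R = 21
V(D, Y) = 6*Y (V(D, Y) = Y*6 = 6*Y)
V(q, R*1) + ((-4155 - 1*(-11281)) + 9733) = 6*(21*1) + ((-4155 - 1*(-11281)) + 9733) = 6*21 + ((-4155 + 11281) + 9733) = 126 + (7126 + 9733) = 126 + 16859 = 16985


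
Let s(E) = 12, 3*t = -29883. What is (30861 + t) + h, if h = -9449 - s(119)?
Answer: 11439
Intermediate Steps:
t = -9961 (t = (⅓)*(-29883) = -9961)
h = -9461 (h = -9449 - 1*12 = -9449 - 12 = -9461)
(30861 + t) + h = (30861 - 9961) - 9461 = 20900 - 9461 = 11439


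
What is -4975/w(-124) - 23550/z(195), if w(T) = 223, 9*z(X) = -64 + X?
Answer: -47916575/29213 ≈ -1640.2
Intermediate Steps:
z(X) = -64/9 + X/9 (z(X) = (-64 + X)/9 = -64/9 + X/9)
-4975/w(-124) - 23550/z(195) = -4975/223 - 23550/(-64/9 + (1/9)*195) = -4975*1/223 - 23550/(-64/9 + 65/3) = -4975/223 - 23550/131/9 = -4975/223 - 23550*9/131 = -4975/223 - 211950/131 = -47916575/29213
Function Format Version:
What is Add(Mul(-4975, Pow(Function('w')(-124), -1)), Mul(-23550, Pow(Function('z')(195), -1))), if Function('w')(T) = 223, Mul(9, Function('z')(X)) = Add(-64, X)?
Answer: Rational(-47916575, 29213) ≈ -1640.2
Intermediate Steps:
Function('z')(X) = Add(Rational(-64, 9), Mul(Rational(1, 9), X)) (Function('z')(X) = Mul(Rational(1, 9), Add(-64, X)) = Add(Rational(-64, 9), Mul(Rational(1, 9), X)))
Add(Mul(-4975, Pow(Function('w')(-124), -1)), Mul(-23550, Pow(Function('z')(195), -1))) = Add(Mul(-4975, Pow(223, -1)), Mul(-23550, Pow(Add(Rational(-64, 9), Mul(Rational(1, 9), 195)), -1))) = Add(Mul(-4975, Rational(1, 223)), Mul(-23550, Pow(Add(Rational(-64, 9), Rational(65, 3)), -1))) = Add(Rational(-4975, 223), Mul(-23550, Pow(Rational(131, 9), -1))) = Add(Rational(-4975, 223), Mul(-23550, Rational(9, 131))) = Add(Rational(-4975, 223), Rational(-211950, 131)) = Rational(-47916575, 29213)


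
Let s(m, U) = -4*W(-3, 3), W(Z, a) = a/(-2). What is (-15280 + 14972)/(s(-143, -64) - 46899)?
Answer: 4/609 ≈ 0.0065681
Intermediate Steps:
W(Z, a) = -a/2 (W(Z, a) = a*(-1/2) = -a/2)
s(m, U) = 6 (s(m, U) = -(-2)*3 = -4*(-3/2) = 6)
(-15280 + 14972)/(s(-143, -64) - 46899) = (-15280 + 14972)/(6 - 46899) = -308/(-46893) = -308*(-1/46893) = 4/609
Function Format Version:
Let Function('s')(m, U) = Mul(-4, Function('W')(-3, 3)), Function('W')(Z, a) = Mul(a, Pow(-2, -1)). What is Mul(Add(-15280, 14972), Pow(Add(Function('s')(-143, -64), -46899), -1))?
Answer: Rational(4, 609) ≈ 0.0065681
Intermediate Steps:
Function('W')(Z, a) = Mul(Rational(-1, 2), a) (Function('W')(Z, a) = Mul(a, Rational(-1, 2)) = Mul(Rational(-1, 2), a))
Function('s')(m, U) = 6 (Function('s')(m, U) = Mul(-4, Mul(Rational(-1, 2), 3)) = Mul(-4, Rational(-3, 2)) = 6)
Mul(Add(-15280, 14972), Pow(Add(Function('s')(-143, -64), -46899), -1)) = Mul(Add(-15280, 14972), Pow(Add(6, -46899), -1)) = Mul(-308, Pow(-46893, -1)) = Mul(-308, Rational(-1, 46893)) = Rational(4, 609)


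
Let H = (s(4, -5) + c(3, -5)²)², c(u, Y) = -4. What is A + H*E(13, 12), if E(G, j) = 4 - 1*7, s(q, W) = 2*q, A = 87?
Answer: -1641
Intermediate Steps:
E(G, j) = -3 (E(G, j) = 4 - 7 = -3)
H = 576 (H = (2*4 + (-4)²)² = (8 + 16)² = 24² = 576)
A + H*E(13, 12) = 87 + 576*(-3) = 87 - 1728 = -1641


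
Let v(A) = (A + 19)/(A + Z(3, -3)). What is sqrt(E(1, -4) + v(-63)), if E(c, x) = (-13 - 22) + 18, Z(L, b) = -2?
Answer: I*sqrt(68965)/65 ≈ 4.0402*I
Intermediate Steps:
E(c, x) = -17 (E(c, x) = -35 + 18 = -17)
v(A) = (19 + A)/(-2 + A) (v(A) = (A + 19)/(A - 2) = (19 + A)/(-2 + A))
sqrt(E(1, -4) + v(-63)) = sqrt(-17 + (19 - 63)/(-2 - 63)) = sqrt(-17 - 44/(-65)) = sqrt(-17 - 1/65*(-44)) = sqrt(-17 + 44/65) = sqrt(-1061/65) = I*sqrt(68965)/65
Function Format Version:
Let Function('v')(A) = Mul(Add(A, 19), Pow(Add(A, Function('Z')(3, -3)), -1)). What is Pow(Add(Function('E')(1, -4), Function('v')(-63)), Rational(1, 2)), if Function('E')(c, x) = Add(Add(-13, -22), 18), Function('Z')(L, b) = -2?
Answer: Mul(Rational(1, 65), I, Pow(68965, Rational(1, 2))) ≈ Mul(4.0402, I)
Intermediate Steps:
Function('E')(c, x) = -17 (Function('E')(c, x) = Add(-35, 18) = -17)
Function('v')(A) = Mul(Pow(Add(-2, A), -1), Add(19, A)) (Function('v')(A) = Mul(Add(A, 19), Pow(Add(A, -2), -1)) = Mul(Add(19, A), Pow(Add(-2, A), -1)) = Mul(Pow(Add(-2, A), -1), Add(19, A)))
Pow(Add(Function('E')(1, -4), Function('v')(-63)), Rational(1, 2)) = Pow(Add(-17, Mul(Pow(Add(-2, -63), -1), Add(19, -63))), Rational(1, 2)) = Pow(Add(-17, Mul(Pow(-65, -1), -44)), Rational(1, 2)) = Pow(Add(-17, Mul(Rational(-1, 65), -44)), Rational(1, 2)) = Pow(Add(-17, Rational(44, 65)), Rational(1, 2)) = Pow(Rational(-1061, 65), Rational(1, 2)) = Mul(Rational(1, 65), I, Pow(68965, Rational(1, 2)))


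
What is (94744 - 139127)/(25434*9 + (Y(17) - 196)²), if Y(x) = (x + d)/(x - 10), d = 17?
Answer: -2174767/13006638 ≈ -0.16720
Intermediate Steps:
Y(x) = (17 + x)/(-10 + x) (Y(x) = (x + 17)/(x - 10) = (17 + x)/(-10 + x))
(94744 - 139127)/(25434*9 + (Y(17) - 196)²) = (94744 - 139127)/(25434*9 + ((17 + 17)/(-10 + 17) - 196)²) = -44383/(228906 + (34/7 - 196)²) = -44383/(228906 + (-1338/7)²) = -44383/(228906 + 1790244/49) = -44383/13006638/49 = -44383*49/13006638 = -2174767/13006638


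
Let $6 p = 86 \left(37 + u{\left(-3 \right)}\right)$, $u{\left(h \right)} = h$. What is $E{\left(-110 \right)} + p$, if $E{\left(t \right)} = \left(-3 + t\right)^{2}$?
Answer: $\frac{39769}{3} \approx 13256.0$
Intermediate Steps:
$p = \frac{1462}{3}$ ($p = \frac{86 \left(37 - 3\right)}{6} = \frac{86 \cdot 34}{6} = \frac{1}{6} \cdot 2924 = \frac{1462}{3} \approx 487.33$)
$E{\left(-110 \right)} + p = \left(-3 - 110\right)^{2} + \frac{1462}{3} = \left(-113\right)^{2} + \frac{1462}{3} = 12769 + \frac{1462}{3} = \frac{39769}{3}$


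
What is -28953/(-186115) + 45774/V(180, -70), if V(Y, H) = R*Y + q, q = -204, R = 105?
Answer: 1510088883/579934340 ≈ 2.6039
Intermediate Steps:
V(Y, H) = -204 + 105*Y (V(Y, H) = 105*Y - 204 = -204 + 105*Y)
-28953/(-186115) + 45774/V(180, -70) = -28953/(-186115) + 45774/(-204 + 105*180) = -28953*(-1/186115) + 45774/(-204 + 18900) = 28953/186115 + 45774/18696 = 28953/186115 + 45774*(1/18696) = 28953/186115 + 7629/3116 = 1510088883/579934340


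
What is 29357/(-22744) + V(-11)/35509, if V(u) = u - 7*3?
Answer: -1043165521/807616696 ≈ -1.2917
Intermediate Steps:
V(u) = -21 + u (V(u) = u - 21 = -21 + u)
29357/(-22744) + V(-11)/35509 = 29357/(-22744) + (-21 - 11)/35509 = 29357*(-1/22744) - 32*1/35509 = -29357/22744 - 32/35509 = -1043165521/807616696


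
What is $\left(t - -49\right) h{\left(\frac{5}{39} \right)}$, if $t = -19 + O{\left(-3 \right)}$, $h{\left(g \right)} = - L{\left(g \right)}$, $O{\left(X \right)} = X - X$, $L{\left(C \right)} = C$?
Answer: $- \frac{50}{13} \approx -3.8462$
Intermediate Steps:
$O{\left(X \right)} = 0$
$h{\left(g \right)} = - g$
$t = -19$ ($t = -19 + 0 = -19$)
$\left(t - -49\right) h{\left(\frac{5}{39} \right)} = \left(-19 - -49\right) \left(- \frac{5}{39}\right) = \left(-19 + 49\right) \left(- \frac{5}{39}\right) = 30 \left(\left(-1\right) \frac{5}{39}\right) = 30 \left(- \frac{5}{39}\right) = - \frac{50}{13}$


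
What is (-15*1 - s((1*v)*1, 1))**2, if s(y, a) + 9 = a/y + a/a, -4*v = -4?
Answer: 64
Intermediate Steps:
v = 1 (v = -1/4*(-4) = 1)
s(y, a) = -8 + a/y (s(y, a) = -9 + (a/y + a/a) = -9 + (a/y + 1) = -9 + (1 + a/y) = -8 + a/y)
(-15*1 - s((1*v)*1, 1))**2 = (-15*1 - (-8 + 1/((1*1)*1)))**2 = (-15 - (-8 + 1/(1*1)))**2 = (-15 - (-8 + 1/1))**2 = (-15 - (-8 + 1*1))**2 = (-15 - (-8 + 1))**2 = (-15 - 1*(-7))**2 = (-15 + 7)**2 = (-8)**2 = 64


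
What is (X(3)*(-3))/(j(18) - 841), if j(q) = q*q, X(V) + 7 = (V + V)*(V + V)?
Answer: 87/517 ≈ 0.16828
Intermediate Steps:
X(V) = -7 + 4*V² (X(V) = -7 + (V + V)*(V + V) = -7 + (2*V)*(2*V) = -7 + 4*V²)
j(q) = q²
(X(3)*(-3))/(j(18) - 841) = ((-7 + 4*3²)*(-3))/(18² - 841) = ((-7 + 4*9)*(-3))/(324 - 841) = ((-7 + 36)*(-3))/(-517) = (29*(-3))*(-1/517) = -87*(-1/517) = 87/517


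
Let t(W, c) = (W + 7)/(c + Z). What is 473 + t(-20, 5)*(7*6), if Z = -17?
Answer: 1037/2 ≈ 518.50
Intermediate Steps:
t(W, c) = (7 + W)/(-17 + c) (t(W, c) = (W + 7)/(c - 17) = (7 + W)/(-17 + c))
473 + t(-20, 5)*(7*6) = 473 + ((7 - 20)/(-17 + 5))*(7*6) = 473 + (-13/(-12))*42 = 473 - 1/12*(-13)*42 = 473 + (13/12)*42 = 473 + 91/2 = 1037/2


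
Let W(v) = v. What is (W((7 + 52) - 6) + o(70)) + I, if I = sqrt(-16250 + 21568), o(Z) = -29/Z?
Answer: 3681/70 + sqrt(5318) ≈ 125.51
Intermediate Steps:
I = sqrt(5318) ≈ 72.925
(W((7 + 52) - 6) + o(70)) + I = (((7 + 52) - 6) - 29/70) + sqrt(5318) = ((59 - 6) - 29*1/70) + sqrt(5318) = (53 - 29/70) + sqrt(5318) = 3681/70 + sqrt(5318)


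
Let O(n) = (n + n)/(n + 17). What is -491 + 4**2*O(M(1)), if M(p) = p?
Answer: -4403/9 ≈ -489.22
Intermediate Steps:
O(n) = 2*n/(17 + n) (O(n) = (2*n)/(17 + n) = 2*n/(17 + n))
-491 + 4**2*O(M(1)) = -491 + 4**2*(2*1/(17 + 1)) = -491 + 16*(2*1/18) = -491 + 16*(2*1*(1/18)) = -491 + 16*(1/9) = -491 + 16/9 = -4403/9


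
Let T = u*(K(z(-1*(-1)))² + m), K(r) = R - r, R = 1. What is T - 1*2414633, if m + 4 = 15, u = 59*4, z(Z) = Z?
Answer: -2412037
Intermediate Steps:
u = 236
K(r) = 1 - r
m = 11 (m = -4 + 15 = 11)
T = 2596 (T = 236*((1 - (-1)*(-1))² + 11) = 236*((1 - 1*1)² + 11) = 236*((1 - 1)² + 11) = 236*(0² + 11) = 236*(0 + 11) = 236*11 = 2596)
T - 1*2414633 = 2596 - 1*2414633 = 2596 - 2414633 = -2412037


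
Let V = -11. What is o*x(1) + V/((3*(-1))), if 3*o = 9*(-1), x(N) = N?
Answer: 2/3 ≈ 0.66667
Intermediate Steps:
o = -3 (o = (9*(-1))/3 = (1/3)*(-9) = -3)
o*x(1) + V/((3*(-1))) = -3*1 - 11/(3*(-1)) = -3 - 11/(-3) = -3 - 11*(-1/3) = -3 + 11/3 = 2/3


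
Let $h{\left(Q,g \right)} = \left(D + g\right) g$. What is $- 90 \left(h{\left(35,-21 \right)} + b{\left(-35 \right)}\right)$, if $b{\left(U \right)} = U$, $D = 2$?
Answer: $-32760$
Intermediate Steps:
$h{\left(Q,g \right)} = g \left(2 + g\right)$ ($h{\left(Q,g \right)} = \left(2 + g\right) g = g \left(2 + g\right)$)
$- 90 \left(h{\left(35,-21 \right)} + b{\left(-35 \right)}\right) = - 90 \left(- 21 \left(2 - 21\right) - 35\right) = - 90 \left(\left(-21\right) \left(-19\right) - 35\right) = - 90 \left(399 - 35\right) = \left(-90\right) 364 = -32760$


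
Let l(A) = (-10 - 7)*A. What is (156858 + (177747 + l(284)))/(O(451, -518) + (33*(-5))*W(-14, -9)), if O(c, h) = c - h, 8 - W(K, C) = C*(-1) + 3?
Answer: 329777/1629 ≈ 202.44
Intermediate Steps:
W(K, C) = 5 + C (W(K, C) = 8 - (C*(-1) + 3) = 8 - (-C + 3) = 8 - (3 - C) = 8 + (-3 + C) = 5 + C)
l(A) = -17*A
(156858 + (177747 + l(284)))/(O(451, -518) + (33*(-5))*W(-14, -9)) = (156858 + (177747 - 17*284))/((451 - 1*(-518)) + (33*(-5))*(5 - 9)) = (156858 + (177747 - 4828))/((451 + 518) - 165*(-4)) = (156858 + 172919)/(969 + 660) = 329777/1629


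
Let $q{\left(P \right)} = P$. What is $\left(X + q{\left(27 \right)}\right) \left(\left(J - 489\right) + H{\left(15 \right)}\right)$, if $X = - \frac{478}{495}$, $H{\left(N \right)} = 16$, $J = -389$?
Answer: $- \frac{11108594}{495} \approx -22442.0$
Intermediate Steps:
$X = - \frac{478}{495}$ ($X = \left(-478\right) \frac{1}{495} = - \frac{478}{495} \approx -0.96566$)
$\left(X + q{\left(27 \right)}\right) \left(\left(J - 489\right) + H{\left(15 \right)}\right) = \left(- \frac{478}{495} + 27\right) \left(\left(-389 - 489\right) + 16\right) = \frac{12887 \left(-878 + 16\right)}{495} = \frac{12887}{495} \left(-862\right) = - \frac{11108594}{495}$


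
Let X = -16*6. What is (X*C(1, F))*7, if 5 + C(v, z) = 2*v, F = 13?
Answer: 2016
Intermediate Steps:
C(v, z) = -5 + 2*v
X = -96
(X*C(1, F))*7 = -96*(-5 + 2*1)*7 = -96*(-5 + 2)*7 = -96*(-3)*7 = 288*7 = 2016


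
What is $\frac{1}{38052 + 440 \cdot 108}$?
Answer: $\frac{1}{85572} \approx 1.1686 \cdot 10^{-5}$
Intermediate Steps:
$\frac{1}{38052 + 440 \cdot 108} = \frac{1}{38052 + 47520} = \frac{1}{85572}$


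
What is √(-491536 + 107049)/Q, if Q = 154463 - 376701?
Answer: -I*√384487/222238 ≈ -0.0027901*I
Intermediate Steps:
Q = -222238
√(-491536 + 107049)/Q = √(-491536 + 107049)/(-222238) = √(-384487)*(-1/222238) = (I*√384487)*(-1/222238) = -I*√384487/222238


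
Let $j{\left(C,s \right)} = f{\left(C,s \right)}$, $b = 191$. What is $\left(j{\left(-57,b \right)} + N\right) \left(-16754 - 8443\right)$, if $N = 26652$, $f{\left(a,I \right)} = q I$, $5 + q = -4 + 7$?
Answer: $-661925190$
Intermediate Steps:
$q = -2$ ($q = -5 + \left(-4 + 7\right) = -5 + 3 = -2$)
$f{\left(a,I \right)} = - 2 I$
$j{\left(C,s \right)} = - 2 s$
$\left(j{\left(-57,b \right)} + N\right) \left(-16754 - 8443\right) = \left(\left(-2\right) 191 + 26652\right) \left(-16754 - 8443\right) = \left(-382 + 26652\right) \left(-25197\right) = 26270 \left(-25197\right) = -661925190$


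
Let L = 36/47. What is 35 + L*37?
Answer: 2977/47 ≈ 63.340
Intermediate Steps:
L = 36/47 (L = 36*(1/47) = 36/47 ≈ 0.76596)
35 + L*37 = 35 + (36/47)*37 = 35 + 1332/47 = 2977/47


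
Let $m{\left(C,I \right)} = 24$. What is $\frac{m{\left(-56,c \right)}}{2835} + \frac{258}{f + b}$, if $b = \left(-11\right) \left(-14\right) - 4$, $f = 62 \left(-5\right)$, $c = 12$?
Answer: $- \frac{24253}{15120} \approx -1.604$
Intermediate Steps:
$f = -310$
$b = 150$ ($b = 154 - 4 = 150$)
$\frac{m{\left(-56,c \right)}}{2835} + \frac{258}{f + b} = \frac{24}{2835} + \frac{258}{-310 + 150} = 24 \cdot \frac{1}{2835} + \frac{258}{-160} = \frac{8}{945} + 258 \left(- \frac{1}{160}\right) = \frac{8}{945} - \frac{129}{80} = - \frac{24253}{15120}$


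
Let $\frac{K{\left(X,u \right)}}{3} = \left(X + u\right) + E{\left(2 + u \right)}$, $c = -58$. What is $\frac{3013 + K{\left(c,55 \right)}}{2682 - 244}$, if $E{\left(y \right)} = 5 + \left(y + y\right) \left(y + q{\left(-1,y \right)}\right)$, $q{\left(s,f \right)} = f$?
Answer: $\frac{42007}{2438} \approx 17.23$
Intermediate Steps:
$E{\left(y \right)} = 5 + 4 y^{2}$ ($E{\left(y \right)} = 5 + \left(y + y\right) \left(y + y\right) = 5 + 2 y 2 y = 5 + 4 y^{2}$)
$K{\left(X,u \right)} = 15 + 3 X + 3 u + 12 \left(2 + u\right)^{2}$ ($K{\left(X,u \right)} = 3 \left(\left(X + u\right) + \left(5 + 4 \left(2 + u\right)^{2}\right)\right) = 3 \left(5 + X + u + 4 \left(2 + u\right)^{2}\right) = 15 + 3 X + 3 u + 12 \left(2 + u\right)^{2}$)
$\frac{3013 + K{\left(c,55 \right)}}{2682 - 244} = \frac{3013 + \left(15 + 3 \left(-58\right) + 3 \cdot 55 + 12 \left(2 + 55\right)^{2}\right)}{2682 - 244} = \frac{3013 + \left(15 - 174 + 165 + 12 \cdot 57^{2}\right)}{2438} = \left(3013 + \left(15 - 174 + 165 + 12 \cdot 3249\right)\right) \frac{1}{2438} = \left(3013 + \left(15 - 174 + 165 + 38988\right)\right) \frac{1}{2438} = \left(3013 + 38994\right) \frac{1}{2438} = 42007 \cdot \frac{1}{2438} = \frac{42007}{2438}$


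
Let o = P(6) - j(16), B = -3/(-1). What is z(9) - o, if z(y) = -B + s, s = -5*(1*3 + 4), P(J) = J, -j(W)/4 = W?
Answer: -108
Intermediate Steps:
j(W) = -4*W
B = 3 (B = -3*(-1) = 3)
s = -35 (s = -5*(3 + 4) = -5*7 = -35)
z(y) = -38 (z(y) = -1*3 - 35 = -3 - 35 = -38)
o = 70 (o = 6 - (-4)*16 = 6 - 1*(-64) = 6 + 64 = 70)
z(9) - o = -38 - 1*70 = -38 - 70 = -108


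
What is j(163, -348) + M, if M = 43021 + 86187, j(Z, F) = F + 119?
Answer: 128979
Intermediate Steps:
j(Z, F) = 119 + F
M = 129208
j(163, -348) + M = (119 - 348) + 129208 = -229 + 129208 = 128979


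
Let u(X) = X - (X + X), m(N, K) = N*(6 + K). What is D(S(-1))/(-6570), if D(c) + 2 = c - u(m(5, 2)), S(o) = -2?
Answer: -2/365 ≈ -0.0054795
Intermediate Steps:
u(X) = -X (u(X) = X - 2*X = -X)
D(c) = 38 + c (D(c) = -2 + (c - (-1)*5*(6 + 2)) = -2 + (c - (-1)*5*8) = -2 + (c - (-1)*40) = -2 + (c - 1*(-40)) = -2 + (c + 40) = -2 + (40 + c) = 38 + c)
D(S(-1))/(-6570) = (38 - 2)/(-6570) = 36*(-1/6570) = -2/365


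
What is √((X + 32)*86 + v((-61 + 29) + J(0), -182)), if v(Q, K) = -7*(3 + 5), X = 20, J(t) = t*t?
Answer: 8*√69 ≈ 66.453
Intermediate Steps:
J(t) = t²
v(Q, K) = -56 (v(Q, K) = -7*8 = -56)
√((X + 32)*86 + v((-61 + 29) + J(0), -182)) = √((20 + 32)*86 - 56) = √(52*86 - 56) = √(4472 - 56) = √4416 = 8*√69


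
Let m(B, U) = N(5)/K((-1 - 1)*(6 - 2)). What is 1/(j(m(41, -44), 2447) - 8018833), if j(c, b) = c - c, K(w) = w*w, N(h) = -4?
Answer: -1/8018833 ≈ -1.2471e-7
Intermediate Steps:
K(w) = w**2
m(B, U) = -1/16 (m(B, U) = -4*1/((-1 - 1)**2*(6 - 2)**2) = -4/((-2*4)**2) = -4/((-8)**2) = -4/64 = -4*1/64 = -1/16)
j(c, b) = 0
1/(j(m(41, -44), 2447) - 8018833) = 1/(0 - 8018833) = 1/(-8018833) = -1/8018833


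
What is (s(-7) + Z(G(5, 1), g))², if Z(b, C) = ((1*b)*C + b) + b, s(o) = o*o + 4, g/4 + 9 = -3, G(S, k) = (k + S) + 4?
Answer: 165649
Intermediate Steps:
G(S, k) = 4 + S + k (G(S, k) = (S + k) + 4 = 4 + S + k)
g = -48 (g = -36 + 4*(-3) = -36 - 12 = -48)
s(o) = 4 + o² (s(o) = o² + 4 = 4 + o²)
Z(b, C) = 2*b + C*b (Z(b, C) = (b*C + b) + b = (C*b + b) + b = (b + C*b) + b = 2*b + C*b)
(s(-7) + Z(G(5, 1), g))² = ((4 + (-7)²) + (4 + 5 + 1)*(2 - 48))² = ((4 + 49) + 10*(-46))² = (53 - 460)² = (-407)² = 165649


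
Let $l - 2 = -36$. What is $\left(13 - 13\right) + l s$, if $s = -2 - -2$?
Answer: $0$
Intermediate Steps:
$l = -34$ ($l = 2 - 36 = -34$)
$s = 0$ ($s = -2 + 2 = 0$)
$\left(13 - 13\right) + l s = \left(13 - 13\right) - 0 = \left(13 - 13\right) + 0 = 0 + 0 = 0$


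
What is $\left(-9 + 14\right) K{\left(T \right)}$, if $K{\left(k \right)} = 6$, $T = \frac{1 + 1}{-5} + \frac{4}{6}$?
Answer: $30$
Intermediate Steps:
$T = \frac{4}{15}$ ($T = 2 \left(- \frac{1}{5}\right) + 4 \cdot \frac{1}{6} = - \frac{2}{5} + \frac{2}{3} = \frac{4}{15} \approx 0.26667$)
$\left(-9 + 14\right) K{\left(T \right)} = \left(-9 + 14\right) 6 = 5 \cdot 6 = 30$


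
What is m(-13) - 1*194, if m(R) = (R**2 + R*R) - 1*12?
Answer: 132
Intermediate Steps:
m(R) = -12 + 2*R**2 (m(R) = (R**2 + R**2) - 12 = 2*R**2 - 12 = -12 + 2*R**2)
m(-13) - 1*194 = (-12 + 2*(-13)**2) - 1*194 = (-12 + 2*169) - 194 = (-12 + 338) - 194 = 326 - 194 = 132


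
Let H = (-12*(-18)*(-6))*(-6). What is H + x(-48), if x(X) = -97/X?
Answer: 373345/48 ≈ 7778.0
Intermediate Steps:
H = 7776 (H = (216*(-6))*(-6) = -1296*(-6) = 7776)
H + x(-48) = 7776 - 97/(-48) = 7776 - 97*(-1/48) = 7776 + 97/48 = 373345/48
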